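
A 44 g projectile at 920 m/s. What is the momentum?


p = m*v = 0.044*920 = 40.48 kg·m/s

40.48 kg·m/s


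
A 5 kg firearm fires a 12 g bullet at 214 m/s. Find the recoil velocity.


v_recoil = m_p * v_p / m_gun = 0.012 * 214 / 5 = 0.5136 m/s

0.5136 m/s


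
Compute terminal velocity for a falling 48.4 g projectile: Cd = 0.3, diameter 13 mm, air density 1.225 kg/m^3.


A = pi*(d/2)^2 = pi*(13/2000)^2 = 1.32732e-04 m^2
vt = sqrt(2mg/(Cd*rho*A)) = sqrt(2*0.0484*9.81/(0.3 * 1.225 * 1.32732e-04)) = 139.5 m/s

139.5 m/s


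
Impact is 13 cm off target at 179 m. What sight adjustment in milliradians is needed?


1 mrad subtends 1 cm per 10 m of range, so adj = error_cm / (dist_m / 10) = 13 / (179/10) = 0.7263 mrad

0.7263 mrad


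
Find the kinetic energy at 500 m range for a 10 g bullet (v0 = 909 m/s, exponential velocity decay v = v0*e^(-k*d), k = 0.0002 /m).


v = v0*exp(-k*d) = 909*exp(-0.0002*500) = 822.497 m/s
E = 0.5*m*v^2 = 0.5*0.01*822.497^2 = 3383 J

3383 J


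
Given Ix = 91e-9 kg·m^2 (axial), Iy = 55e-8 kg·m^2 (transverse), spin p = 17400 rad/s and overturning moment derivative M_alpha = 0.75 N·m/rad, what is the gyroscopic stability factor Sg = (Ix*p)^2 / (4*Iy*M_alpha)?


Sg = Ix^2 * p^2 / (4 * Iy * M_alpha) = (91e-9)^2 * 17400^2 / (4 * 55e-8 * 0.75) = 1.519

1.519


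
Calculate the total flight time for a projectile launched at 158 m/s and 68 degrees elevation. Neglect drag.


T = 2*v0*sin(theta)/g = 2*158*sin(68°)/9.81 = 29.87 s

29.87 s


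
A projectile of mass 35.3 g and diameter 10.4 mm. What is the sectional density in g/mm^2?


SD = m/d^2 = 35.3/10.4^2 = 0.3264 g/mm^2

0.3264 g/mm^2


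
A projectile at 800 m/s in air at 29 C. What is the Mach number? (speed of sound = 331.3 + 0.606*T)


a = 331.3 + 0.606*(29) = 348.874 m/s
M = v/a = 800/348.874 = 2.293

2.293


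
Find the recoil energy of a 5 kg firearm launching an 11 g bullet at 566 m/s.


v_r = m_p*v_p/m_gun = 0.011*566/5 = 1.2452 m/s, E_r = 0.5*m_gun*v_r^2 = 0.5*5*1.2452^2 = 3.876 J

3.876 J


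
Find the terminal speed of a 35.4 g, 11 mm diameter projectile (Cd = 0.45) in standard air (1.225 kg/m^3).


A = pi*(d/2)^2 = pi*(11/2000)^2 = 9.50332e-05 m^2
vt = sqrt(2mg/(Cd*rho*A)) = sqrt(2*0.0354*9.81/(0.45 * 1.225 * 9.50332e-05)) = 115.1 m/s

115.1 m/s


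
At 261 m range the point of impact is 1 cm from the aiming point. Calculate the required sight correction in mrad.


1 mrad subtends 1 cm per 10 m of range, so adj = error_cm / (dist_m / 10) = 1 / (261/10) = 0.03831 mrad

0.03831 mrad


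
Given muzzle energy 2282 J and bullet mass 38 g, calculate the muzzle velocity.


v = sqrt(2*E/m) = sqrt(2*2282/0.038) = 346.6 m/s

346.6 m/s


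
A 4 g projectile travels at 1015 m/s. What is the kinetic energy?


E = 0.5*m*v^2 = 0.5*0.004*1015^2 = 2060 J

2060 J


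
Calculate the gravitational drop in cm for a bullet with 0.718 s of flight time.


drop = 0.5*g*t^2 = 0.5*9.81*0.718^2 = 2.52865 m ≈ 252.9 cm

252.9 cm


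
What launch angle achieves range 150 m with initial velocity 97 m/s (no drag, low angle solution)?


sin(2*theta) = R*g/v0^2 = 150*9.81/97^2 = 0.156393, theta = arcsin(0.156393)/2 = 4.499°

4.499 degrees


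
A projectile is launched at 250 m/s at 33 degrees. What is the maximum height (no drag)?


H = (v0*sin(theta))^2 / (2g) = (250*sin(33°))^2 / (2*9.81) = 944.9 m

944.9 m


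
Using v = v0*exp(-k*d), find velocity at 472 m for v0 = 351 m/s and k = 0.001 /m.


v = v0*exp(-k*d) = 351*exp(-0.001*472) = 218.9 m/s

218.9 m/s


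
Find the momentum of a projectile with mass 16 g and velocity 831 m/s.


p = m*v = 0.016*831 = 13.3 kg·m/s

13.3 kg·m/s


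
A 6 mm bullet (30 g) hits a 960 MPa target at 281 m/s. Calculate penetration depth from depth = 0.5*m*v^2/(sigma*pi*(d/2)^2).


A = pi*(d/2)^2 = pi*(6/2)^2 = 28.2743 mm^2
E = 0.5*m*v^2 = 0.5*0.03*281^2 = 1184.41 J
depth = E/(sigma*A) = 1184.41 J / (960 MPa * 28.2743 mm^2) = 1184.41/(960 * 28.2743) m = 0.0436355 m ≈ 43.64 mm

43.64 mm


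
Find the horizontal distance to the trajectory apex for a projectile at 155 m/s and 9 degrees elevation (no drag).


R = v0^2*sin(2*theta)/g = 155^2*sin(2*9°)/9.81 = 756.792 m
apex_dist = R/2 = 756.792/2 = 378.4 m

378.4 m


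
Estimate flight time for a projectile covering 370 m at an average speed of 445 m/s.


t = d/v = 370/445 = 0.8315 s

0.8315 s


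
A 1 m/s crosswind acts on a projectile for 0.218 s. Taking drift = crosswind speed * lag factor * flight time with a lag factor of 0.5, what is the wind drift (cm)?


drift = v_wind * lag * t = 1 * 0.5 * 0.218 = 0.109 m ≈ 10.9 cm

10.9 cm


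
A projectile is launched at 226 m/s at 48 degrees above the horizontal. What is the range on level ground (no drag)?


R = v0^2 * sin(2*theta) / g = 226^2 * sin(2*48°) / 9.81 = 5178 m

5178 m


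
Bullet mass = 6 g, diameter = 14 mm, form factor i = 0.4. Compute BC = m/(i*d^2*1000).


BC = m/(i*d^2*1000) = 6/(0.4 * 14^2 * 1000) = 7.653e-05

7.653e-05


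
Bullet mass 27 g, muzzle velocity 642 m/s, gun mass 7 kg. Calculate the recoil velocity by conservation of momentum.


v_recoil = m_p * v_p / m_gun = 0.027 * 642 / 7 = 2.476 m/s

2.476 m/s


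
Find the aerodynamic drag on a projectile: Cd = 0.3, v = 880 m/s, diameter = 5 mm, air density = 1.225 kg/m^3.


A = pi*(d/2)^2 = pi*(5/2000)^2 = 1.96350e-05 m^2
Fd = 0.5*Cd*rho*A*v^2 = 0.5*0.3*1.225*1.96350e-05*880^2 = 2.794 N

2.794 N


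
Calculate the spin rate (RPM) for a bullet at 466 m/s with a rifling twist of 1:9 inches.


twist_m = 9*0.0254 = 0.2286 m
spin = v/twist = 466/0.2286 = 2038.495 rev/s
RPM = spin*60 = 2038.495*60 ≈ 122310 RPM

122310 RPM


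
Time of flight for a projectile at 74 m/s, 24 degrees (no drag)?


T = 2*v0*sin(theta)/g = 2*74*sin(24°)/9.81 = 6.136 s

6.136 s


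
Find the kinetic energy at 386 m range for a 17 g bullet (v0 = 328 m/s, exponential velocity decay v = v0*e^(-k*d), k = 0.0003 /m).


v = v0*exp(-k*d) = 328*exp(-0.0003*386) = 292.134 m/s
E = 0.5*m*v^2 = 0.5*0.017*292.134^2 = 725.4 J

725.4 J


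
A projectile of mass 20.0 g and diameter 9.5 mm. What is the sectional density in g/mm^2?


SD = m/d^2 = 20.0/9.5^2 = 0.2216 g/mm^2

0.2216 g/mm^2


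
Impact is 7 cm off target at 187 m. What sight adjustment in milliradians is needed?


1 mrad subtends 1 cm per 10 m of range, so adj = error_cm / (dist_m / 10) = 7 / (187/10) = 0.3743 mrad

0.3743 mrad


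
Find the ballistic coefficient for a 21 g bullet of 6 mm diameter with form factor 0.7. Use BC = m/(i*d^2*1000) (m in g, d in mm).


BC = m/(i*d^2*1000) = 21/(0.7 * 6^2 * 1000) = 0.0008333

0.0008333


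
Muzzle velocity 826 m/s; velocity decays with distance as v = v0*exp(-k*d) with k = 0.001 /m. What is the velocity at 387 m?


v = v0*exp(-k*d) = 826*exp(-0.001*387) = 560.9 m/s

560.9 m/s


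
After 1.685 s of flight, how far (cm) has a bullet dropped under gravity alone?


drop = 0.5*g*t^2 = 0.5*9.81*1.685^2 = 13.9264 m ≈ 1393 cm

1393 cm


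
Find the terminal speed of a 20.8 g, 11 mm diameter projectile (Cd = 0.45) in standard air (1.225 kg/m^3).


A = pi*(d/2)^2 = pi*(11/2000)^2 = 9.50332e-05 m^2
vt = sqrt(2mg/(Cd*rho*A)) = sqrt(2*0.0208*9.81/(0.45 * 1.225 * 9.50332e-05)) = 88.26 m/s

88.26 m/s


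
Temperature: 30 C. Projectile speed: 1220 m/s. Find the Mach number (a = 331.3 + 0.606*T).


a = 331.3 + 0.606*(30) = 349.48 m/s
M = v/a = 1220/349.48 = 3.491

3.491


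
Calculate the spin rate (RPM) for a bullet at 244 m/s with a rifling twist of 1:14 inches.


twist_m = 14*0.0254 = 0.3556 m
spin = v/twist = 244/0.3556 = 686.1642 rev/s
RPM = spin*60 = 686.1642*60 ≈ 41170 RPM

41170 RPM


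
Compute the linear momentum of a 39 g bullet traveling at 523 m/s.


p = m*v = 0.039*523 = 20.4 kg·m/s

20.4 kg·m/s


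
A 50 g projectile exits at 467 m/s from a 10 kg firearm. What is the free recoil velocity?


v_recoil = m_p * v_p / m_gun = 0.05 * 467 / 10 = 2.335 m/s

2.335 m/s


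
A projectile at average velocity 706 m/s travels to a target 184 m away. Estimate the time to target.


t = d/v = 184/706 = 0.2606 s

0.2606 s


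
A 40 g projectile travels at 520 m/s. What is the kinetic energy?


E = 0.5*m*v^2 = 0.5*0.04*520^2 = 5408 J

5408 J


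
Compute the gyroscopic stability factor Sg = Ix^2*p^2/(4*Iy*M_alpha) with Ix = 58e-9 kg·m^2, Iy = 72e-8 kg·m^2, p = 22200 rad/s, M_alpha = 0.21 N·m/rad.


Sg = Ix^2 * p^2 / (4 * Iy * M_alpha) = (58e-9)^2 * 22200^2 / (4 * 72e-8 * 0.21) = 2.741

2.741


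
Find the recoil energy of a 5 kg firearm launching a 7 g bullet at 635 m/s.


v_r = m_p*v_p/m_gun = 0.007*635/5 = 0.889 m/s, E_r = 0.5*m_gun*v_r^2 = 0.5*5*0.889^2 = 1.976 J

1.976 J


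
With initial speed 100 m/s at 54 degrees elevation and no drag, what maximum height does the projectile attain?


H = (v0*sin(theta))^2 / (2g) = (100*sin(54°))^2 / (2*9.81) = 333.6 m

333.6 m


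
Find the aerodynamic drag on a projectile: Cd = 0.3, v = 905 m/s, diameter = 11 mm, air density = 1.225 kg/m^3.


A = pi*(d/2)^2 = pi*(11/2000)^2 = 9.50332e-05 m^2
Fd = 0.5*Cd*rho*A*v^2 = 0.5*0.3*1.225*9.50332e-05*905^2 = 14.3 N

14.3 N


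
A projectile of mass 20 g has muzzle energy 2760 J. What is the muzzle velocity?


v = sqrt(2*E/m) = sqrt(2*2760/0.02) = 525.4 m/s

525.4 m/s


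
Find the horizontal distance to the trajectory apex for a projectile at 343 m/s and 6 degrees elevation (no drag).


R = v0^2*sin(2*theta)/g = 343^2*sin(2*6°)/9.81 = 2493.44 m
apex_dist = R/2 = 2493.44/2 = 1247 m

1247 m


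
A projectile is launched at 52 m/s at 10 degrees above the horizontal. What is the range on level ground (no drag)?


R = v0^2 * sin(2*theta) / g = 52^2 * sin(2*10°) / 9.81 = 94.27 m

94.27 m


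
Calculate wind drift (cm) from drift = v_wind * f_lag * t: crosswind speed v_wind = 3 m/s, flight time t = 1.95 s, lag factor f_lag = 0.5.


drift = v_wind * lag * t = 3 * 0.5 * 1.95 = 2.925 m ≈ 292.5 cm

292.5 cm


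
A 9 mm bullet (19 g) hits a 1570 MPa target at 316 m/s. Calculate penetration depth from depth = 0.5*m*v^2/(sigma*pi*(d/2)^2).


A = pi*(d/2)^2 = pi*(9/2)^2 = 63.6173 mm^2
E = 0.5*m*v^2 = 0.5*0.019*316^2 = 948.632 J
depth = E/(sigma*A) = 948.632 J / (1570 MPa * 63.6173 mm^2) = 948.632/(1570 * 63.6173) m = 0.0094978 m ≈ 9.498 mm

9.498 mm


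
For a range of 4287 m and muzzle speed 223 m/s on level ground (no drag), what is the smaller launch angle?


sin(2*theta) = R*g/v0^2 = 4287*9.81/223^2 = 0.845693, theta = arcsin(0.845693)/2 = 28.87°

28.87 degrees


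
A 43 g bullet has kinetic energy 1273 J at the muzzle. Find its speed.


v = sqrt(2*E/m) = sqrt(2*1273/0.043) = 243.3 m/s

243.3 m/s


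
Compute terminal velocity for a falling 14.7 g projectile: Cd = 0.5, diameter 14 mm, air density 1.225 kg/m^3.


A = pi*(d/2)^2 = pi*(14/2000)^2 = 1.53938e-04 m^2
vt = sqrt(2mg/(Cd*rho*A)) = sqrt(2*0.0147*9.81/(0.5 * 1.225 * 1.53938e-04)) = 55.31 m/s

55.31 m/s


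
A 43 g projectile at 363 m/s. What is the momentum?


p = m*v = 0.043*363 = 15.61 kg·m/s

15.61 kg·m/s


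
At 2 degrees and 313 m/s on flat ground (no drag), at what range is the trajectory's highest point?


R = v0^2*sin(2*theta)/g = 313^2*sin(2*2°)/9.81 = 696.633 m
apex_dist = R/2 = 696.633/2 = 348.3 m

348.3 m


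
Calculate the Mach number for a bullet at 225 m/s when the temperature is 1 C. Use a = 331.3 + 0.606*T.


a = 331.3 + 0.606*(1) = 331.906 m/s
M = v/a = 225/331.906 = 0.6779

0.6779


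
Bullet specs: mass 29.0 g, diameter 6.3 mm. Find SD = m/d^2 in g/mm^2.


SD = m/d^2 = 29.0/6.3^2 = 0.7307 g/mm^2

0.7307 g/mm^2


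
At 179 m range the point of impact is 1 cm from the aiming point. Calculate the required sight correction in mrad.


1 mrad subtends 1 cm per 10 m of range, so adj = error_cm / (dist_m / 10) = 1 / (179/10) = 0.05587 mrad

0.05587 mrad


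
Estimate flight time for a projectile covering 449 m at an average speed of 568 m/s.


t = d/v = 449/568 = 0.7905 s

0.7905 s


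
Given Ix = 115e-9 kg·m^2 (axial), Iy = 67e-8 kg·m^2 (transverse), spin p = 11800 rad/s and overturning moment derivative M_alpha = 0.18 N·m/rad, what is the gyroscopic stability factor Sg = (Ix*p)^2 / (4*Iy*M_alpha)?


Sg = Ix^2 * p^2 / (4 * Iy * M_alpha) = (115e-9)^2 * 11800^2 / (4 * 67e-8 * 0.18) = 3.817

3.817


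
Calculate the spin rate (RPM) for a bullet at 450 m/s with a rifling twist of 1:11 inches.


twist_m = 11*0.0254 = 0.2794 m
spin = v/twist = 450/0.2794 = 1610.594 rev/s
RPM = spin*60 = 1610.594*60 ≈ 96636 RPM

96636 RPM


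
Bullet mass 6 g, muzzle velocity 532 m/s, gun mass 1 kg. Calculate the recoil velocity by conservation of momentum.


v_recoil = m_p * v_p / m_gun = 0.006 * 532 / 1 = 3.192 m/s

3.192 m/s


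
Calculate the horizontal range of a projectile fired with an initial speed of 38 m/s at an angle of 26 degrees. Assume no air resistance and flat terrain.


R = v0^2 * sin(2*theta) / g = 38^2 * sin(2*26°) / 9.81 = 116 m

116 m


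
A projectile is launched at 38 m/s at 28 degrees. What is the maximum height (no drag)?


H = (v0*sin(theta))^2 / (2g) = (38*sin(28°))^2 / (2*9.81) = 16.22 m

16.22 m


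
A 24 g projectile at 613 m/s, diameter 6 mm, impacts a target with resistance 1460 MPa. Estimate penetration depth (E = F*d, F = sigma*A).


A = pi*(d/2)^2 = pi*(6/2)^2 = 28.2743 mm^2
E = 0.5*m*v^2 = 0.5*0.024*613^2 = 4509.23 J
depth = E/(sigma*A) = 4509.23 J / (1460 MPa * 28.2743 mm^2) = 4509.23/(1460 * 28.2743) m = 0.109234 m ≈ 109.2 mm

109.2 mm


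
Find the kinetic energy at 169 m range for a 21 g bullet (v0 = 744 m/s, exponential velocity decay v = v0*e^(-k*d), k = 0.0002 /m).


v = v0*exp(-k*d) = 744*exp(-0.0002*169) = 719.273 m/s
E = 0.5*m*v^2 = 0.5*0.021*719.273^2 = 5432 J

5432 J


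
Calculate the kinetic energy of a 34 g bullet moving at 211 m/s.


E = 0.5*m*v^2 = 0.5*0.034*211^2 = 756.9 J

756.9 J


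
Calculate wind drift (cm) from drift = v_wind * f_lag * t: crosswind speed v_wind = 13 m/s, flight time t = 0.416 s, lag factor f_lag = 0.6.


drift = v_wind * lag * t = 13 * 0.6 * 0.416 = 3.2448 m ≈ 324.5 cm

324.5 cm


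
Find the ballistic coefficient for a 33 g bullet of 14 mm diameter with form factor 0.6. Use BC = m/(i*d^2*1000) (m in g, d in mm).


BC = m/(i*d^2*1000) = 33/(0.6 * 14^2 * 1000) = 0.0002806

0.0002806


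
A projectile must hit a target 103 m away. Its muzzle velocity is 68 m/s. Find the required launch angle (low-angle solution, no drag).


sin(2*theta) = R*g/v0^2 = 103*9.81/68^2 = 0.218519, theta = arcsin(0.218519)/2 = 6.311°

6.311 degrees


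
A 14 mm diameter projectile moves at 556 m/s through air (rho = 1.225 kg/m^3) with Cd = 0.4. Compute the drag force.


A = pi*(d/2)^2 = pi*(14/2000)^2 = 1.53938e-04 m^2
Fd = 0.5*Cd*rho*A*v^2 = 0.5*0.4*1.225*1.53938e-04*556^2 = 11.66 N

11.66 N


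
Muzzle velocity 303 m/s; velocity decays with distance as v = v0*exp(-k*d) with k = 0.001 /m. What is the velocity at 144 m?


v = v0*exp(-k*d) = 303*exp(-0.001*144) = 262.4 m/s

262.4 m/s


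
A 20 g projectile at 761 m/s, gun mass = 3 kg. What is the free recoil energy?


v_r = m_p*v_p/m_gun = 0.02*761/3 = 5.07333 m/s, E_r = 0.5*m_gun*v_r^2 = 0.5*3*5.07333^2 = 38.61 J

38.61 J


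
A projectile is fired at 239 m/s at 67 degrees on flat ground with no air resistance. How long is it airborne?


T = 2*v0*sin(theta)/g = 2*239*sin(67°)/9.81 = 44.85 s

44.85 s


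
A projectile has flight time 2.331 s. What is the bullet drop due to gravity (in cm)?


drop = 0.5*g*t^2 = 0.5*9.81*2.331^2 = 26.6516 m ≈ 2665 cm

2665 cm


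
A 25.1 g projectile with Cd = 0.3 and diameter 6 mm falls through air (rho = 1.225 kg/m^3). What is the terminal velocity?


A = pi*(d/2)^2 = pi*(6/2000)^2 = 2.82743e-05 m^2
vt = sqrt(2mg/(Cd*rho*A)) = sqrt(2*0.0251*9.81/(0.3 * 1.225 * 2.82743e-05)) = 217.7 m/s

217.7 m/s


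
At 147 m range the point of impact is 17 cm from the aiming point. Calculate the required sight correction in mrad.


1 mrad subtends 1 cm per 10 m of range, so adj = error_cm / (dist_m / 10) = 17 / (147/10) = 1.156 mrad

1.156 mrad


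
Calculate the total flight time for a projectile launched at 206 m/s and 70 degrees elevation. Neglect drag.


T = 2*v0*sin(theta)/g = 2*206*sin(70°)/9.81 = 39.47 s

39.47 s


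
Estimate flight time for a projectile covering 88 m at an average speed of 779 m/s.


t = d/v = 88/779 = 0.113 s

0.113 s


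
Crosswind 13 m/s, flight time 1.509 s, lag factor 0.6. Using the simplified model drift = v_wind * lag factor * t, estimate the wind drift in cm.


drift = v_wind * lag * t = 13 * 0.6 * 1.509 = 11.7702 m ≈ 1177 cm

1177 cm


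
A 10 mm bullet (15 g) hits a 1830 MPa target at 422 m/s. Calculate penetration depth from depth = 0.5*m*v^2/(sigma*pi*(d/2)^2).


A = pi*(d/2)^2 = pi*(10/2)^2 = 78.5398 mm^2
E = 0.5*m*v^2 = 0.5*0.015*422^2 = 1335.63 J
depth = E/(sigma*A) = 1335.63 J / (1830 MPa * 78.5398 mm^2) = 1335.63/(1830 * 78.5398) m = 0.00929277 m ≈ 9.293 mm

9.293 mm


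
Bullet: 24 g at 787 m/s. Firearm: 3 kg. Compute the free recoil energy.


v_r = m_p*v_p/m_gun = 0.024*787/3 = 6.296 m/s, E_r = 0.5*m_gun*v_r^2 = 0.5*3*6.296^2 = 59.46 J

59.46 J


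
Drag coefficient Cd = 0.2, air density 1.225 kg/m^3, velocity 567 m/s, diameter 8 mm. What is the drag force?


A = pi*(d/2)^2 = pi*(8/2000)^2 = 5.02655e-05 m^2
Fd = 0.5*Cd*rho*A*v^2 = 0.5*0.2*1.225*5.02655e-05*567^2 = 1.98 N

1.98 N


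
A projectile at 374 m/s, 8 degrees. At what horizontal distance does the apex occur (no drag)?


R = v0^2*sin(2*theta)/g = 374^2*sin(2*8°)/9.81 = 3930.18 m
apex_dist = R/2 = 3930.18/2 = 1965 m

1965 m


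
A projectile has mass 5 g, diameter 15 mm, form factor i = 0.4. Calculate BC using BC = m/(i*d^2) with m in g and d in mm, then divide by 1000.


BC = m/(i*d^2*1000) = 5/(0.4 * 15^2 * 1000) = 5.556e-05

5.556e-05


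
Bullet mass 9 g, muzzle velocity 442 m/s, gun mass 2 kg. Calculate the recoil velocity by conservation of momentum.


v_recoil = m_p * v_p / m_gun = 0.009 * 442 / 2 = 1.989 m/s

1.989 m/s


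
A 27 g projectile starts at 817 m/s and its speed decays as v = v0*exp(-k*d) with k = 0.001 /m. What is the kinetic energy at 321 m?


v = v0*exp(-k*d) = 817*exp(-0.001*321) = 592.671 m/s
E = 0.5*m*v^2 = 0.5*0.027*592.671^2 = 4742 J

4742 J


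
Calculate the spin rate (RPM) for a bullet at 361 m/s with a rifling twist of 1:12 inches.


twist_m = 12*0.0254 = 0.3048 m
spin = v/twist = 361/0.3048 = 1184.383 rev/s
RPM = spin*60 = 1184.383*60 ≈ 71063 RPM

71063 RPM


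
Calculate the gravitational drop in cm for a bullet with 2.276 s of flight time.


drop = 0.5*g*t^2 = 0.5*9.81*2.276^2 = 25.4088 m ≈ 2541 cm

2541 cm


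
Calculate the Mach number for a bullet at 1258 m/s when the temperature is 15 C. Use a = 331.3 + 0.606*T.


a = 331.3 + 0.606*(15) = 340.39 m/s
M = v/a = 1258/340.39 = 3.696

3.696


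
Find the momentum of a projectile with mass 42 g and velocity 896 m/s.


p = m*v = 0.042*896 = 37.63 kg·m/s

37.63 kg·m/s


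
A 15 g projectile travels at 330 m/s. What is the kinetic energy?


E = 0.5*m*v^2 = 0.5*0.015*330^2 = 816.8 J

816.8 J


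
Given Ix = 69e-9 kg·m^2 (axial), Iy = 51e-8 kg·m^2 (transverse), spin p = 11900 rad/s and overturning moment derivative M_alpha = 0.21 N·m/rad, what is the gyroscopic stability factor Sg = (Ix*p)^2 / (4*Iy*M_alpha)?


Sg = Ix^2 * p^2 / (4 * Iy * M_alpha) = (69e-9)^2 * 11900^2 / (4 * 51e-8 * 0.21) = 1.574

1.574


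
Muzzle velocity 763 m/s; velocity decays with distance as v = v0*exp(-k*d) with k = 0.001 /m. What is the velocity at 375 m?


v = v0*exp(-k*d) = 763*exp(-0.001*375) = 524.4 m/s

524.4 m/s


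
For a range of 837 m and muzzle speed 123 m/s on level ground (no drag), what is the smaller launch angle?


sin(2*theta) = R*g/v0^2 = 837*9.81/123^2 = 0.542731, theta = arcsin(0.542731)/2 = 16.43°

16.43 degrees


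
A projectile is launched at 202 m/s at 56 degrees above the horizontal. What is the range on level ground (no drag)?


R = v0^2 * sin(2*theta) / g = 202^2 * sin(2*56°) / 9.81 = 3857 m

3857 m


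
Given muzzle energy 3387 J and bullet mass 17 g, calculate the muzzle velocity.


v = sqrt(2*E/m) = sqrt(2*3387/0.017) = 631.2 m/s

631.2 m/s


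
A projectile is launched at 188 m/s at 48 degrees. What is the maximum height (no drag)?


H = (v0*sin(theta))^2 / (2g) = (188*sin(48°))^2 / (2*9.81) = 994.9 m

994.9 m


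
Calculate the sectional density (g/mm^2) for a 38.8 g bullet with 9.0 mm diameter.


SD = m/d^2 = 38.8/9.0^2 = 0.479 g/mm^2

0.479 g/mm^2


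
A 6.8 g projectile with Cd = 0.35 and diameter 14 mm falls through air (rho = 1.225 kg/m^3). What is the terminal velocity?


A = pi*(d/2)^2 = pi*(14/2000)^2 = 1.53938e-04 m^2
vt = sqrt(2mg/(Cd*rho*A)) = sqrt(2*0.0068*9.81/(0.35 * 1.225 * 1.53938e-04)) = 44.96 m/s

44.96 m/s


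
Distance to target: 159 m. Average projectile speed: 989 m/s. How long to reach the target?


t = d/v = 159/989 = 0.1608 s

0.1608 s


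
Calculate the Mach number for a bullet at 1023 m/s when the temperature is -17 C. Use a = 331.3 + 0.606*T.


a = 331.3 + 0.606*(-17) = 320.998 m/s
M = v/a = 1023/320.998 = 3.187

3.187


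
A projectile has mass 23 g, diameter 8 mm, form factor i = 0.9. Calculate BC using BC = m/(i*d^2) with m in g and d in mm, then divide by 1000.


BC = m/(i*d^2*1000) = 23/(0.9 * 8^2 * 1000) = 0.0003993

0.0003993


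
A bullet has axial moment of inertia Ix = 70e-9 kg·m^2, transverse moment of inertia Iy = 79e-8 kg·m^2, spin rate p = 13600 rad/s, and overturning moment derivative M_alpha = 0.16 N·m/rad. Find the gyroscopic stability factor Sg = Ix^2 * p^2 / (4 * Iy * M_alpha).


Sg = Ix^2 * p^2 / (4 * Iy * M_alpha) = (70e-9)^2 * 13600^2 / (4 * 79e-8 * 0.16) = 1.793

1.793


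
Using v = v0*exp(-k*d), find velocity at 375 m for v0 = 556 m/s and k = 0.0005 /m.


v = v0*exp(-k*d) = 556*exp(-0.0005*375) = 460.9 m/s

460.9 m/s


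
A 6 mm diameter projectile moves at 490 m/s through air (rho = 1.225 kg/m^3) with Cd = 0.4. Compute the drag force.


A = pi*(d/2)^2 = pi*(6/2000)^2 = 2.82743e-05 m^2
Fd = 0.5*Cd*rho*A*v^2 = 0.5*0.4*1.225*2.82743e-05*490^2 = 1.663 N

1.663 N


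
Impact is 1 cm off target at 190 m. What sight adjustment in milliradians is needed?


1 mrad subtends 1 cm per 10 m of range, so adj = error_cm / (dist_m / 10) = 1 / (190/10) = 0.05263 mrad

0.05263 mrad


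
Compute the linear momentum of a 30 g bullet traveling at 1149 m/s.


p = m*v = 0.03*1149 = 34.47 kg·m/s

34.47 kg·m/s


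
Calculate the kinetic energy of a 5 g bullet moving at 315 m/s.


E = 0.5*m*v^2 = 0.5*0.005*315^2 = 248.1 J

248.1 J


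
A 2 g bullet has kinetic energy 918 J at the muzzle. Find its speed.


v = sqrt(2*E/m) = sqrt(2*918/0.002) = 958.1 m/s

958.1 m/s


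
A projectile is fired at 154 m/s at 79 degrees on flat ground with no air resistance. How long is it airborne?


T = 2*v0*sin(theta)/g = 2*154*sin(79°)/9.81 = 30.82 s

30.82 s


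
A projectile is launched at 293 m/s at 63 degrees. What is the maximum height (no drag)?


H = (v0*sin(theta))^2 / (2g) = (293*sin(63°))^2 / (2*9.81) = 3474 m

3474 m


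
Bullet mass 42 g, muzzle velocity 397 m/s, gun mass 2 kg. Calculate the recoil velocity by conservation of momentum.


v_recoil = m_p * v_p / m_gun = 0.042 * 397 / 2 = 8.337 m/s

8.337 m/s


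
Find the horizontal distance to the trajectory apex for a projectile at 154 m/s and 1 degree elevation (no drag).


R = v0^2*sin(2*theta)/g = 154^2*sin(2*1°)/9.81 = 84.3707 m
apex_dist = R/2 = 84.3707/2 = 42.19 m

42.19 m


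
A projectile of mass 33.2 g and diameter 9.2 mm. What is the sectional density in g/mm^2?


SD = m/d^2 = 33.2/9.2^2 = 0.3922 g/mm^2

0.3922 g/mm^2


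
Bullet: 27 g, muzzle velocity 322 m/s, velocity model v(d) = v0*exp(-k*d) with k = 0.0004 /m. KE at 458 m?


v = v0*exp(-k*d) = 322*exp(-0.0004*458) = 268.098 m/s
E = 0.5*m*v^2 = 0.5*0.027*268.098^2 = 970.3 J

970.3 J


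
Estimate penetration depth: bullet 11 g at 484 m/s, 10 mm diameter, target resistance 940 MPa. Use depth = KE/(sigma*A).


A = pi*(d/2)^2 = pi*(10/2)^2 = 78.5398 mm^2
E = 0.5*m*v^2 = 0.5*0.011*484^2 = 1288.41 J
depth = E/(sigma*A) = 1288.41 J / (940 MPa * 78.5398 mm^2) = 1288.41/(940 * 78.5398) m = 0.0174516 m ≈ 17.45 mm

17.45 mm


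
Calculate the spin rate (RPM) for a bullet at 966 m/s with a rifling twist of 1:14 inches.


twist_m = 14*0.0254 = 0.3556 m
spin = v/twist = 966/0.3556 = 2716.535 rev/s
RPM = spin*60 = 2716.535*60 ≈ 162992 RPM

162992 RPM


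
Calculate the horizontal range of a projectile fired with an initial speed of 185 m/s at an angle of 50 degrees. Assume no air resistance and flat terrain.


R = v0^2 * sin(2*theta) / g = 185^2 * sin(2*50°) / 9.81 = 3436 m

3436 m


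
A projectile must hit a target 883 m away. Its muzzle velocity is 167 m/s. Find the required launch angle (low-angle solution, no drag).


sin(2*theta) = R*g/v0^2 = 883*9.81/167^2 = 0.310597, theta = arcsin(0.310597)/2 = 9.048°

9.048 degrees


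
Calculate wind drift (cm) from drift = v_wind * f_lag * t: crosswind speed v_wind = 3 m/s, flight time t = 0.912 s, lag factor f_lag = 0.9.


drift = v_wind * lag * t = 3 * 0.9 * 0.912 = 2.4624 m ≈ 246.2 cm

246.2 cm


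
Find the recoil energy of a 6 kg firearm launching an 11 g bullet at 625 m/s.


v_r = m_p*v_p/m_gun = 0.011*625/6 = 1.14583 m/s, E_r = 0.5*m_gun*v_r^2 = 0.5*6*1.14583^2 = 3.939 J

3.939 J


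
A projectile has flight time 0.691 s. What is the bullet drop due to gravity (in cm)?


drop = 0.5*g*t^2 = 0.5*9.81*0.691^2 = 2.34204 m ≈ 234.2 cm

234.2 cm


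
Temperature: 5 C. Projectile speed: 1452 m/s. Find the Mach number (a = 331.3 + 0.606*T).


a = 331.3 + 0.606*(5) = 334.33 m/s
M = v/a = 1452/334.33 = 4.343

4.343


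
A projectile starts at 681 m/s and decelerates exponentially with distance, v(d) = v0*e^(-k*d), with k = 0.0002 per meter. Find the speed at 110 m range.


v = v0*exp(-k*d) = 681*exp(-0.0002*110) = 666.2 m/s

666.2 m/s


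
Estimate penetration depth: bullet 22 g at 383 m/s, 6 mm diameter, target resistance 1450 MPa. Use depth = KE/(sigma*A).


A = pi*(d/2)^2 = pi*(6/2)^2 = 28.2743 mm^2
E = 0.5*m*v^2 = 0.5*0.022*383^2 = 1613.58 J
depth = E/(sigma*A) = 1613.58 J / (1450 MPa * 28.2743 mm^2) = 1613.58/(1450 * 28.2743) m = 0.0393577 m ≈ 39.36 mm

39.36 mm


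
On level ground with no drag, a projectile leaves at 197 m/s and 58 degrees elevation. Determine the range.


R = v0^2 * sin(2*theta) / g = 197^2 * sin(2*58°) / 9.81 = 3556 m

3556 m


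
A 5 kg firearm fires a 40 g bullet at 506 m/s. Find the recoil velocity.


v_recoil = m_p * v_p / m_gun = 0.04 * 506 / 5 = 4.048 m/s

4.048 m/s


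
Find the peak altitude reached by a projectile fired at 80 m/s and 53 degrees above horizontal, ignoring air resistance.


H = (v0*sin(theta))^2 / (2g) = (80*sin(53°))^2 / (2*9.81) = 208.1 m

208.1 m


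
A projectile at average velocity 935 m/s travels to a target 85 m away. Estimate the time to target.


t = d/v = 85/935 = 0.09091 s

0.09091 s


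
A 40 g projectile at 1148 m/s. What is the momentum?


p = m*v = 0.04*1148 = 45.92 kg·m/s

45.92 kg·m/s


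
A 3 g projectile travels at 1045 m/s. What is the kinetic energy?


E = 0.5*m*v^2 = 0.5*0.003*1045^2 = 1638 J

1638 J


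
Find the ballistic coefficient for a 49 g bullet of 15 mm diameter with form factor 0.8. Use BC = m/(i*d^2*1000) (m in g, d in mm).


BC = m/(i*d^2*1000) = 49/(0.8 * 15^2 * 1000) = 0.0002722

0.0002722


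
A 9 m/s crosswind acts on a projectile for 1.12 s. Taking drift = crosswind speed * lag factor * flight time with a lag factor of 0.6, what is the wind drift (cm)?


drift = v_wind * lag * t = 9 * 0.6 * 1.12 = 6.048 m ≈ 604.8 cm

604.8 cm


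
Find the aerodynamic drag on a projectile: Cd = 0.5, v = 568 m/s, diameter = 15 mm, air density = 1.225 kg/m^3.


A = pi*(d/2)^2 = pi*(15/2000)^2 = 1.76715e-04 m^2
Fd = 0.5*Cd*rho*A*v^2 = 0.5*0.5*1.225*1.76715e-04*568^2 = 17.46 N

17.46 N


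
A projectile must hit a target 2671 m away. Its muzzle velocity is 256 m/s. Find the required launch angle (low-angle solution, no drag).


sin(2*theta) = R*g/v0^2 = 2671*9.81/256^2 = 0.399819, theta = arcsin(0.399819)/2 = 11.78°

11.78 degrees


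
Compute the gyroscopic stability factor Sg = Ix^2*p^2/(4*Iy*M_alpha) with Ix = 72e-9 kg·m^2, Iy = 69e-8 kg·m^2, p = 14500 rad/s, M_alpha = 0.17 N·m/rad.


Sg = Ix^2 * p^2 / (4 * Iy * M_alpha) = (72e-9)^2 * 14500^2 / (4 * 69e-8 * 0.17) = 2.323

2.323


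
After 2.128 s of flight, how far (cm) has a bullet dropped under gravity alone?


drop = 0.5*g*t^2 = 0.5*9.81*2.128^2 = 22.2117 m ≈ 2221 cm

2221 cm


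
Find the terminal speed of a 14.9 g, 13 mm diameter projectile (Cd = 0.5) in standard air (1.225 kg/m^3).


A = pi*(d/2)^2 = pi*(13/2000)^2 = 1.32732e-04 m^2
vt = sqrt(2mg/(Cd*rho*A)) = sqrt(2*0.0149*9.81/(0.5 * 1.225 * 1.32732e-04)) = 59.97 m/s

59.97 m/s


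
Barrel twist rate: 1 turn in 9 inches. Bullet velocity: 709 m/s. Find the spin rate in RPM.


twist_m = 9*0.0254 = 0.2286 m
spin = v/twist = 709/0.2286 = 3101.487 rev/s
RPM = spin*60 = 3101.487*60 ≈ 186089 RPM

186089 RPM


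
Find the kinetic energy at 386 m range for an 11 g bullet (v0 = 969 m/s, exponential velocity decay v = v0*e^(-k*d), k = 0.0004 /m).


v = v0*exp(-k*d) = 969*exp(-0.0004*386) = 830.364 m/s
E = 0.5*m*v^2 = 0.5*0.011*830.364^2 = 3792 J

3792 J


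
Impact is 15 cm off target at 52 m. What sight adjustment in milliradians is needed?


1 mrad subtends 1 cm per 10 m of range, so adj = error_cm / (dist_m / 10) = 15 / (52/10) = 2.885 mrad

2.885 mrad


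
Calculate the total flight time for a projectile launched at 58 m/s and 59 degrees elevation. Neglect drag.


T = 2*v0*sin(theta)/g = 2*58*sin(59°)/9.81 = 10.14 s

10.14 s


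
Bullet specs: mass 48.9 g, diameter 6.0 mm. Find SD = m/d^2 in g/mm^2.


SD = m/d^2 = 48.9/6.0^2 = 1.358 g/mm^2

1.358 g/mm^2


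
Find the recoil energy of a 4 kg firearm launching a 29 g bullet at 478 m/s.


v_r = m_p*v_p/m_gun = 0.029*478/4 = 3.4655 m/s, E_r = 0.5*m_gun*v_r^2 = 0.5*4*3.4655^2 = 24.02 J

24.02 J


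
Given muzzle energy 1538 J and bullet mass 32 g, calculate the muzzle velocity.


v = sqrt(2*E/m) = sqrt(2*1538/0.032) = 310 m/s

310 m/s


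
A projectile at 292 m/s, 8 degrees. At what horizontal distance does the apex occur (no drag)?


R = v0^2*sin(2*theta)/g = 292^2*sin(2*8°)/9.81 = 2395.71 m
apex_dist = R/2 = 2395.71/2 = 1198 m

1198 m


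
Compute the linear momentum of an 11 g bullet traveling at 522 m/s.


p = m*v = 0.011*522 = 5.742 kg·m/s

5.742 kg·m/s


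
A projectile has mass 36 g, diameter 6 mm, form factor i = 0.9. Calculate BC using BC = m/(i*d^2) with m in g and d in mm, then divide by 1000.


BC = m/(i*d^2*1000) = 36/(0.9 * 6^2 * 1000) = 0.001111

0.001111


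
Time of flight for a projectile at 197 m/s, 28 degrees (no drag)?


T = 2*v0*sin(theta)/g = 2*197*sin(28°)/9.81 = 18.86 s

18.86 s


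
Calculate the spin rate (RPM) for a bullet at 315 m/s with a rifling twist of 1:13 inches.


twist_m = 13*0.0254 = 0.3302 m
spin = v/twist = 315/0.3302 = 953.9673 rev/s
RPM = spin*60 = 953.9673*60 ≈ 57238 RPM

57238 RPM


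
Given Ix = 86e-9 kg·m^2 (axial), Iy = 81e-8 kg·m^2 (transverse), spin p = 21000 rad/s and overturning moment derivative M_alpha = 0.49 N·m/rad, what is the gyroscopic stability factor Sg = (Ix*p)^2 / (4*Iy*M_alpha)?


Sg = Ix^2 * p^2 / (4 * Iy * M_alpha) = (86e-9)^2 * 21000^2 / (4 * 81e-8 * 0.49) = 2.054

2.054


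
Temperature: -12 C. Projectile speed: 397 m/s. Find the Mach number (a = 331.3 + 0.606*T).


a = 331.3 + 0.606*(-12) = 324.028 m/s
M = v/a = 397/324.028 = 1.225

1.225


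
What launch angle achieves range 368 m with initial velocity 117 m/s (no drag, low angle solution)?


sin(2*theta) = R*g/v0^2 = 368*9.81/117^2 = 0.263721, theta = arcsin(0.263721)/2 = 7.645°

7.645 degrees


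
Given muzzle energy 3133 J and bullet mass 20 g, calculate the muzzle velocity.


v = sqrt(2*E/m) = sqrt(2*3133/0.02) = 559.7 m/s

559.7 m/s


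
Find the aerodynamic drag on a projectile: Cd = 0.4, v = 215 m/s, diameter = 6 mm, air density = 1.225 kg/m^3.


A = pi*(d/2)^2 = pi*(6/2000)^2 = 2.82743e-05 m^2
Fd = 0.5*Cd*rho*A*v^2 = 0.5*0.4*1.225*2.82743e-05*215^2 = 0.3202 N

0.3202 N


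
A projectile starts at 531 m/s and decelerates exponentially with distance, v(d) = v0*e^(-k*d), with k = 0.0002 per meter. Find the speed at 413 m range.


v = v0*exp(-k*d) = 531*exp(-0.0002*413) = 488.9 m/s

488.9 m/s


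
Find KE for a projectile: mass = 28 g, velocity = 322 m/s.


E = 0.5*m*v^2 = 0.5*0.028*322^2 = 1452 J

1452 J


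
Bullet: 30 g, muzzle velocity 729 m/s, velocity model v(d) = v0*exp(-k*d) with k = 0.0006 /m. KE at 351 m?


v = v0*exp(-k*d) = 729*exp(-0.0006*351) = 590.561 m/s
E = 0.5*m*v^2 = 0.5*0.03*590.561^2 = 5231 J

5231 J


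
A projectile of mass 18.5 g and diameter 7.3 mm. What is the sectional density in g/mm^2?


SD = m/d^2 = 18.5/7.3^2 = 0.3472 g/mm^2

0.3472 g/mm^2


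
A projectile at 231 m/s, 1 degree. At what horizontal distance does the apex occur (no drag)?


R = v0^2*sin(2*theta)/g = 231^2*sin(2*1°)/9.81 = 189.834 m
apex_dist = R/2 = 189.834/2 = 94.92 m

94.92 m


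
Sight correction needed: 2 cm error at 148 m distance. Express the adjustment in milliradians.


1 mrad subtends 1 cm per 10 m of range, so adj = error_cm / (dist_m / 10) = 2 / (148/10) = 0.1351 mrad

0.1351 mrad


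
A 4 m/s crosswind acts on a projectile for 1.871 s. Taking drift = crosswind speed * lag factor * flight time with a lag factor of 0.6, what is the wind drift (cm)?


drift = v_wind * lag * t = 4 * 0.6 * 1.871 = 4.4904 m ≈ 449 cm

449 cm


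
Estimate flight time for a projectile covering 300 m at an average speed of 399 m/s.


t = d/v = 300/399 = 0.7519 s

0.7519 s


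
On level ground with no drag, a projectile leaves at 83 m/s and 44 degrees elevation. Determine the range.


R = v0^2 * sin(2*theta) / g = 83^2 * sin(2*44°) / 9.81 = 701.8 m

701.8 m


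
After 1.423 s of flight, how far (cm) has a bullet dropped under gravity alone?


drop = 0.5*g*t^2 = 0.5*9.81*1.423^2 = 9.93228 m ≈ 993.2 cm

993.2 cm


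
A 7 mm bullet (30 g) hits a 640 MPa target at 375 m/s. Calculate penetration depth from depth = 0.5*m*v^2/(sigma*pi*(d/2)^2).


A = pi*(d/2)^2 = pi*(7/2)^2 = 38.4845 mm^2
E = 0.5*m*v^2 = 0.5*0.03*375^2 = 2109.38 J
depth = E/(sigma*A) = 2109.38 J / (640 MPa * 38.4845 mm^2) = 2109.38/(640 * 38.4845) m = 0.0856422 m ≈ 85.64 mm

85.64 mm


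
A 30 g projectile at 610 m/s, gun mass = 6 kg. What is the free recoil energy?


v_r = m_p*v_p/m_gun = 0.03*610/6 = 3.05 m/s, E_r = 0.5*m_gun*v_r^2 = 0.5*6*3.05^2 = 27.91 J

27.91 J


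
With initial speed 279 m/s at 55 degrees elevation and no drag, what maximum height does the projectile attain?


H = (v0*sin(theta))^2 / (2g) = (279*sin(55°))^2 / (2*9.81) = 2662 m

2662 m


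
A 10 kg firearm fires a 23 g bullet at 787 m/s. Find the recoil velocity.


v_recoil = m_p * v_p / m_gun = 0.023 * 787 / 10 = 1.81 m/s

1.81 m/s


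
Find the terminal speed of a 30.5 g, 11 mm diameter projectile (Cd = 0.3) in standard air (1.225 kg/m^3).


A = pi*(d/2)^2 = pi*(11/2000)^2 = 9.50332e-05 m^2
vt = sqrt(2mg/(Cd*rho*A)) = sqrt(2*0.0305*9.81/(0.3 * 1.225 * 9.50332e-05)) = 130.9 m/s

130.9 m/s


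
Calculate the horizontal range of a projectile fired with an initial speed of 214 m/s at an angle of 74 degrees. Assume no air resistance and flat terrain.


R = v0^2 * sin(2*theta) / g = 214^2 * sin(2*74°) / 9.81 = 2474 m

2474 m


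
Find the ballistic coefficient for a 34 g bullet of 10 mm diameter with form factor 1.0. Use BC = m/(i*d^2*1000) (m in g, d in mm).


BC = m/(i*d^2*1000) = 34/(1.0 * 10^2 * 1000) = 0.00034

0.00034


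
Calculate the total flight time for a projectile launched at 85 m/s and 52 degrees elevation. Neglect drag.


T = 2*v0*sin(theta)/g = 2*85*sin(52°)/9.81 = 13.66 s

13.66 s


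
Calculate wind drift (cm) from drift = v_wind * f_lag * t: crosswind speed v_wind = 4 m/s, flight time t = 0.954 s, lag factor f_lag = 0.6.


drift = v_wind * lag * t = 4 * 0.6 * 0.954 = 2.2896 m ≈ 229 cm

229 cm


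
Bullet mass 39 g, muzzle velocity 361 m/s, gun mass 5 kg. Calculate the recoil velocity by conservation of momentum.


v_recoil = m_p * v_p / m_gun = 0.039 * 361 / 5 = 2.816 m/s

2.816 m/s


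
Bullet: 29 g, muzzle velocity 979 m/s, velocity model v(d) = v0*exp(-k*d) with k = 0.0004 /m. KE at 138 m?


v = v0*exp(-k*d) = 979*exp(-0.0004*138) = 926.424 m/s
E = 0.5*m*v^2 = 0.5*0.029*926.424^2 = 12445 J

12445 J


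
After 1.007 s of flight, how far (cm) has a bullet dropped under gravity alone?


drop = 0.5*g*t^2 = 0.5*9.81*1.007^2 = 4.97391 m ≈ 497.4 cm

497.4 cm


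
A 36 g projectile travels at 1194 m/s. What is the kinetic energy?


E = 0.5*m*v^2 = 0.5*0.036*1194^2 = 25661 J

25661 J


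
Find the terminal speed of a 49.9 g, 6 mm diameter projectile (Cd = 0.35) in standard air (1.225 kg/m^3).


A = pi*(d/2)^2 = pi*(6/2000)^2 = 2.82743e-05 m^2
vt = sqrt(2mg/(Cd*rho*A)) = sqrt(2*0.0499*9.81/(0.35 * 1.225 * 2.82743e-05)) = 284.2 m/s

284.2 m/s


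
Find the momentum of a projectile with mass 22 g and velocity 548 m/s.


p = m*v = 0.022*548 = 12.06 kg·m/s

12.06 kg·m/s


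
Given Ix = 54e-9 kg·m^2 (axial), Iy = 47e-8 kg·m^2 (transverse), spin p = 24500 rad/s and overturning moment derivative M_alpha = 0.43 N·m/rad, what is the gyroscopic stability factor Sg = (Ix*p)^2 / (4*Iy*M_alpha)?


Sg = Ix^2 * p^2 / (4 * Iy * M_alpha) = (54e-9)^2 * 24500^2 / (4 * 47e-8 * 0.43) = 2.165

2.165


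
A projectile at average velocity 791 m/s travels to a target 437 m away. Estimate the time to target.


t = d/v = 437/791 = 0.5525 s

0.5525 s


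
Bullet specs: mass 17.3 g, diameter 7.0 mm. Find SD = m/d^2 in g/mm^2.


SD = m/d^2 = 17.3/7.0^2 = 0.3531 g/mm^2

0.3531 g/mm^2


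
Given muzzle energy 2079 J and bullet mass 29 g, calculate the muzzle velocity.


v = sqrt(2*E/m) = sqrt(2*2079/0.029) = 378.7 m/s

378.7 m/s


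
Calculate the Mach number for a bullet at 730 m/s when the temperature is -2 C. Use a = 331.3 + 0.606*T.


a = 331.3 + 0.606*(-2) = 330.088 m/s
M = v/a = 730/330.088 = 2.212

2.212


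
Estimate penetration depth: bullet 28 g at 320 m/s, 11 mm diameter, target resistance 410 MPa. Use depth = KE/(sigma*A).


A = pi*(d/2)^2 = pi*(11/2)^2 = 95.0332 mm^2
E = 0.5*m*v^2 = 0.5*0.028*320^2 = 1433.6 J
depth = E/(sigma*A) = 1433.6 J / (410 MPa * 95.0332 mm^2) = 1433.6/(410 * 95.0332) m = 0.0367933 m ≈ 36.79 mm

36.79 mm


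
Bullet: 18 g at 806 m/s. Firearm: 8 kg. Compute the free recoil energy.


v_r = m_p*v_p/m_gun = 0.018*806/8 = 1.8135 m/s, E_r = 0.5*m_gun*v_r^2 = 0.5*8*1.8135^2 = 13.16 J

13.16 J


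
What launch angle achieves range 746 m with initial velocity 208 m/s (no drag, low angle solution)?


sin(2*theta) = R*g/v0^2 = 746*9.81/208^2 = 0.169154, theta = arcsin(0.169154)/2 = 4.869°

4.869 degrees


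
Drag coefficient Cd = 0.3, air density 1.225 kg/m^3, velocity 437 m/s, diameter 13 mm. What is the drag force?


A = pi*(d/2)^2 = pi*(13/2000)^2 = 1.32732e-04 m^2
Fd = 0.5*Cd*rho*A*v^2 = 0.5*0.3*1.225*1.32732e-04*437^2 = 4.658 N

4.658 N
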